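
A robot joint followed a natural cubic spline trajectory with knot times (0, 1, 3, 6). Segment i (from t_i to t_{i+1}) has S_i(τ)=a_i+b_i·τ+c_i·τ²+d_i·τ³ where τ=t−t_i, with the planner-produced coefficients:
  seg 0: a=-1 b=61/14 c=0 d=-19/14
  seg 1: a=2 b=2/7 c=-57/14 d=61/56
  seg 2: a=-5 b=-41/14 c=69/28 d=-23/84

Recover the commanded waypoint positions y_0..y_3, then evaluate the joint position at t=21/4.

y_0 = S_0(0) = a_0 = -1
y_1 = S_1(0) = a_1 = 2
y_2 = S_2(0) = a_2 = -5
y_3 = S_2(3) = 1
t_q=21/4 is in segment 2 (τ=9/4); S_2(τ)=-4001/1792

y_0=-1 y_1=2 y_2=-5 y_3=1
S(21/4) = -4001/1792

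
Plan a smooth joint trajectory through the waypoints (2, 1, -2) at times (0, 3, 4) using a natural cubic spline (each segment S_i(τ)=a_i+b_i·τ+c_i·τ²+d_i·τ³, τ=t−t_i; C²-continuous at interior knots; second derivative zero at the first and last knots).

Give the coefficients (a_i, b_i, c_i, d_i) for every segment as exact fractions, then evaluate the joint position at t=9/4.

  seg 0: a=2 b=2/3 c=0 d=-1/9
  seg 1: a=1 b=-7/3 c=-1 d=1/3
S(9/4) = 143/64

Δ: Δ0=-1/3, Δ1=-3
row 1: diag=8, rhs=-16; c'=1/8, d'=-2
back: M1=-2
M: M0=0, M1=-2, M2=0
seg 0: a=2, c=M0/2=0, d=(M1−M0)/(6·3)=-1/9, b=Δ0−h0·(2M0+M1)/6=2/3
seg 1: a=1, c=M1/2=-1, d=(M2−M1)/(6·1)=1/3, b=Δ1−h1·(2M1+M2)/6=-7/3
t_q=9/4 → seg 0, τ=9/4; S=2+2/3·τ+0·τ²+-1/9·τ³=143/64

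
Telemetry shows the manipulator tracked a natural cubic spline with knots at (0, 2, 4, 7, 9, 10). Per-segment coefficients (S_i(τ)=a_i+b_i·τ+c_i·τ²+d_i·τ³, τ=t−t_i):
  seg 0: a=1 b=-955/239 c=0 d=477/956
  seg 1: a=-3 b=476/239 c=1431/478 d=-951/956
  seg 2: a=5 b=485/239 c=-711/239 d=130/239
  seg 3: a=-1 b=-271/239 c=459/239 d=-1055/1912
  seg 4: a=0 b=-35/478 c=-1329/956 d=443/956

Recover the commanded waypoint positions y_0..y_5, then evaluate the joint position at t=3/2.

y_0=1 y_1=-3 y_2=5 y_3=-1 y_4=0 y_5=-1
S(3/2) = -25313/7648

y_0 = S_0(0) = a_0 = 1
y_1 = S_1(0) = a_1 = -3
y_2 = S_2(0) = a_2 = 5
y_3 = S_3(0) = a_3 = -1
y_4 = S_4(0) = a_4 = 0
y_5 = S_4(1) = -1
t_q=3/2 is in segment 0 (τ=3/2); S_0(τ)=-25313/7648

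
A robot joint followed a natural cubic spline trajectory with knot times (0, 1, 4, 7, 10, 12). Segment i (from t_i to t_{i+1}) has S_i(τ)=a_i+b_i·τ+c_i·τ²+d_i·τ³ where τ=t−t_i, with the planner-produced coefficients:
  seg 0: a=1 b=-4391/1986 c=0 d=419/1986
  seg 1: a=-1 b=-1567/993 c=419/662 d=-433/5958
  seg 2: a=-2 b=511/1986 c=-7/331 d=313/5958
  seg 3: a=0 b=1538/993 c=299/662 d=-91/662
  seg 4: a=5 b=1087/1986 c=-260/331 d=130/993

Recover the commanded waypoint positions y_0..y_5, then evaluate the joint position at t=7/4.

y_0=1 y_1=-1 y_2=-2 y_3=0 y_4=5 y_5=4
S(7/4) = -78727/42368

y_0 = S_0(0) = a_0 = 1
y_1 = S_1(0) = a_1 = -1
y_2 = S_2(0) = a_2 = -2
y_3 = S_3(0) = a_3 = 0
y_4 = S_4(0) = a_4 = 5
y_5 = S_4(2) = 4
t_q=7/4 is in segment 1 (τ=3/4); S_1(τ)=-78727/42368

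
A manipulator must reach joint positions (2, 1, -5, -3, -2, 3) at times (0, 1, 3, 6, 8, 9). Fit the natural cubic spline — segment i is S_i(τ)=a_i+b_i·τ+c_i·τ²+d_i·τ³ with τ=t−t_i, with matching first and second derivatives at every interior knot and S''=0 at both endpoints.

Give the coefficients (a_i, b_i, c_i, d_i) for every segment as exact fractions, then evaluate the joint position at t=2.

Δ: Δ0=-1, Δ1=-3, Δ2=2/3, Δ3=1/2, Δ4=5
row 1: diag=6, rhs=-12; c'=1/3, d'=-2
row 2: denom=10−2·1/3=28/3; d'=(22−2·-2)/(28/3)=39/14
row 3: denom=10−3·9/28=253/28; d'=(-1−3·39/14)/(253/28)=-262/253
row 4: denom=6−2·56/253=1406/253; d'=(27−2·-262/253)/(1406/253)=7355/1406
back: M4=7355/1406
back: M3=-262/253−56/253·7355/1406=-1542/703
back: M2=39/14−9/28·-1542/703=2454/703
back: M1=-2−1/3·2454/703=-2224/703
M: M0=0, M1=-2224/703, M2=2454/703, M3=-1542/703, M4=7355/1406, M5=0
seg 0: a=2, c=M0/2=0, d=(M1−M0)/(6·1)=-1112/2109, b=Δ0−h0·(2M0+M1)/6=-997/2109
seg 1: a=1, c=M1/2=-1112/703, d=(M2−M1)/(6·2)=2339/4218, b=Δ1−h1·(2M1+M2)/6=-4333/2109
seg 2: a=-5, c=M2/2=1227/703, d=(M3−M2)/(6·3)=-6/19, b=Δ2−h2·(2M2+M3)/6=-3643/2109
seg 3: a=-3, c=M3/2=-771/703, d=(M4−M3)/(6·2)=10439/16872, b=Δ3−h3·(2M3+M4)/6=461/2109
seg 4: a=-2, c=M4/2=7355/2812, d=(M5−M4)/(6·1)=-7355/8436, b=Δ4−h4·(2M4+M5)/6=13735/4218
t_q=2 → seg 1, τ=1; S=1+-4333/2109·τ+-1112/703·τ²+2339/4218·τ³=-2927/1406

  seg 0: a=2 b=-997/2109 c=0 d=-1112/2109
  seg 1: a=1 b=-4333/2109 c=-1112/703 d=2339/4218
  seg 2: a=-5 b=-3643/2109 c=1227/703 d=-6/19
  seg 3: a=-3 b=461/2109 c=-771/703 d=10439/16872
  seg 4: a=-2 b=13735/4218 c=7355/2812 d=-7355/8436
S(2) = -2927/1406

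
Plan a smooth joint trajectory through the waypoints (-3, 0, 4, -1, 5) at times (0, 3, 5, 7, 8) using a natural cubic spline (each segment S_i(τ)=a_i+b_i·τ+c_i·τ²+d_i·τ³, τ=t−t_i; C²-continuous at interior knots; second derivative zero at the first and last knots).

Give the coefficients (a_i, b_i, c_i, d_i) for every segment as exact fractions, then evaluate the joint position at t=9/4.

  seg 0: a=-3 b=5/104 c=0 d=11/104
  seg 1: a=0 b=151/52 c=99/104 d=-73/104
  seg 2: a=4 b=-89/52 c=-339/104 d=149/104
  seg 3: a=-1 b=127/52 c=555/104 d=-185/104
S(9/4) = -11229/6656

Δ: Δ0=1, Δ1=2, Δ2=-5/2, Δ3=6
row 1: diag=10, rhs=6; c'=1/5, d'=3/5
row 2: denom=8−2·1/5=38/5; d'=(-27−2·3/5)/(38/5)=-141/38
row 3: denom=6−2·5/19=104/19; d'=(51−2·-141/38)/(104/19)=555/52
back: M3=555/52
back: M2=-141/38−5/19·555/52=-339/52
back: M1=3/5−1/5·-339/52=99/52
M: M0=0, M1=99/52, M2=-339/52, M3=555/52, M4=0
seg 0: a=-3, c=M0/2=0, d=(M1−M0)/(6·3)=11/104, b=Δ0−h0·(2M0+M1)/6=5/104
seg 1: a=0, c=M1/2=99/104, d=(M2−M1)/(6·2)=-73/104, b=Δ1−h1·(2M1+M2)/6=151/52
seg 2: a=4, c=M2/2=-339/104, d=(M3−M2)/(6·2)=149/104, b=Δ2−h2·(2M2+M3)/6=-89/52
seg 3: a=-1, c=M3/2=555/104, d=(M4−M3)/(6·1)=-185/104, b=Δ3−h3·(2M3+M4)/6=127/52
t_q=9/4 → seg 0, τ=9/4; S=-3+5/104·τ+0·τ²+11/104·τ³=-11229/6656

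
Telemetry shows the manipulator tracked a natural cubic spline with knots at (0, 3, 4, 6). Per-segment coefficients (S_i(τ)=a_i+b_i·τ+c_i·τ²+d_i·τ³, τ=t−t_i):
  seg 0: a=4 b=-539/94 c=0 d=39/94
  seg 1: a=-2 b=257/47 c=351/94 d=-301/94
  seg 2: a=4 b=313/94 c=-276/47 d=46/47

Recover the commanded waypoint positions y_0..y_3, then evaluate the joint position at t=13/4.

y_0 = S_0(0) = a_0 = 4
y_1 = S_1(0) = a_1 = -2
y_2 = S_2(0) = a_2 = 4
y_3 = S_2(2) = -5
t_q=13/4 is in segment 1 (τ=1/4); S_1(τ)=-2705/6016

y_0=4 y_1=-2 y_2=4 y_3=-5
S(13/4) = -2705/6016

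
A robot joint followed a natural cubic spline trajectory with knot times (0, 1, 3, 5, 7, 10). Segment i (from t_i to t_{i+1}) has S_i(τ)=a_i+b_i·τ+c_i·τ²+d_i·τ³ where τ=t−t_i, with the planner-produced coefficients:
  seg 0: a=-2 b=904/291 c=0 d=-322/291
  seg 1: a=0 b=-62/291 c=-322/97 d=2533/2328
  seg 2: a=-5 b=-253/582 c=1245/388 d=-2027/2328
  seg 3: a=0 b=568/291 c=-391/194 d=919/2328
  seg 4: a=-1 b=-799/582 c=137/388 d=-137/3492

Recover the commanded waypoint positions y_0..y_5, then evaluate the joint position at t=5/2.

y_0=-2 y_1=0 y_2=-5 y_3=0 y_4=-1 y_5=-3
S(5/2) = -25555/6208

y_0 = S_0(0) = a_0 = -2
y_1 = S_1(0) = a_1 = 0
y_2 = S_2(0) = a_2 = -5
y_3 = S_3(0) = a_3 = 0
y_4 = S_4(0) = a_4 = -1
y_5 = S_4(3) = -3
t_q=5/2 is in segment 1 (τ=3/2); S_1(τ)=-25555/6208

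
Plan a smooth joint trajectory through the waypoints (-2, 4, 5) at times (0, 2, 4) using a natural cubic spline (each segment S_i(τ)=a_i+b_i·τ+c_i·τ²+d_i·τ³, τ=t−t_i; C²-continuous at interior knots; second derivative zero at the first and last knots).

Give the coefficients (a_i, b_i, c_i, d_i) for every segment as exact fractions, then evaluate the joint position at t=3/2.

Δ: Δ0=3, Δ1=1/2
row 1: diag=8, rhs=-15; c'=1/4, d'=-15/8
back: M1=-15/8
M: M0=0, M1=-15/8, M2=0
seg 0: a=-2, c=M0/2=0, d=(M1−M0)/(6·2)=-5/32, b=Δ0−h0·(2M0+M1)/6=29/8
seg 1: a=4, c=M1/2=-15/16, d=(M2−M1)/(6·2)=5/32, b=Δ1−h1·(2M1+M2)/6=7/4
t_q=3/2 → seg 0, τ=3/2; S=-2+29/8·τ+0·τ²+-5/32·τ³=745/256

  seg 0: a=-2 b=29/8 c=0 d=-5/32
  seg 1: a=4 b=7/4 c=-15/16 d=5/32
S(3/2) = 745/256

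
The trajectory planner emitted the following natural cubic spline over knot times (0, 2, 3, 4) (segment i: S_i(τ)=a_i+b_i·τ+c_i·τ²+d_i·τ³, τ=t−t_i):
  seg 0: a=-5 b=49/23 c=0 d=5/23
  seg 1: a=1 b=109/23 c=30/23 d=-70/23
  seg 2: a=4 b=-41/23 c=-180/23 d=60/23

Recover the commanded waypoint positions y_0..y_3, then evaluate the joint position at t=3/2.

y_0=-5 y_1=1 y_2=4 y_3=-3
S(3/2) = -197/184

y_0 = S_0(0) = a_0 = -5
y_1 = S_1(0) = a_1 = 1
y_2 = S_2(0) = a_2 = 4
y_3 = S_2(1) = -3
t_q=3/2 is in segment 0 (τ=3/2); S_0(τ)=-197/184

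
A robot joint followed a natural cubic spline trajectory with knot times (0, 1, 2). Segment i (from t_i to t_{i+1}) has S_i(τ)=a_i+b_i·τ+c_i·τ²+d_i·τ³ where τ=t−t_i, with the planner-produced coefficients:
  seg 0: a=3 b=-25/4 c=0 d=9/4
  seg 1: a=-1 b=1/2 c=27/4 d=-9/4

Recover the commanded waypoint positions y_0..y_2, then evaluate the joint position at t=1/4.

y_0=3 y_1=-1 y_2=4
S(1/4) = 377/256

y_0 = S_0(0) = a_0 = 3
y_1 = S_1(0) = a_1 = -1
y_2 = S_1(1) = 4
t_q=1/4 is in segment 0 (τ=1/4); S_0(τ)=377/256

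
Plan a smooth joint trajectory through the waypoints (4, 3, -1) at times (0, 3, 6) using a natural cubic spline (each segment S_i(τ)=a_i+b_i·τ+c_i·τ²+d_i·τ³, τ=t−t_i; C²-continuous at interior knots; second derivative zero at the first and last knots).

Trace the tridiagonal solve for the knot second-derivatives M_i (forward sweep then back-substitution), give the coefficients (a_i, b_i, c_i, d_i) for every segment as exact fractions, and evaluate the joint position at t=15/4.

Δ: Δ0=-1/3, Δ1=-4/3
row 1: diag=12, rhs=-6; c'=1/4, d'=-1/2
back: M1=-1/2
M: M0=0, M1=-1/2, M2=0
seg 0: a=4, c=M0/2=0, d=(M1−M0)/(6·3)=-1/36, b=Δ0−h0·(2M0+M1)/6=-1/12
seg 1: a=3, c=M1/2=-1/4, d=(M2−M1)/(6·3)=1/36, b=Δ1−h1·(2M1+M2)/6=-5/6
t_q=15/4 → seg 1, τ=3/4; S=3+-5/6·τ+-1/4·τ²+1/36·τ³=575/256

  seg 0: a=4 b=-1/12 c=0 d=-1/36
  seg 1: a=3 b=-5/6 c=-1/4 d=1/36
S(15/4) = 575/256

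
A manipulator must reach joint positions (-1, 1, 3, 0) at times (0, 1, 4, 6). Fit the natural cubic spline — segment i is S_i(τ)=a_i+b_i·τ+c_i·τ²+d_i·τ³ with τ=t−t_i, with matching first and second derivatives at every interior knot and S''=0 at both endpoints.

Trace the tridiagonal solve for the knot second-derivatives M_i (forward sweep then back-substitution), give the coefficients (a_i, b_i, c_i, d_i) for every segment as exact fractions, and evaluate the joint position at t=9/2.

  seg 0: a=-1 b=893/426 c=0 d=-41/426
  seg 1: a=1 b=385/213 c=-41/142 d=-13/426
  seg 2: a=3 b=-319/426 c=-40/71 d=20/213
S(9/2) = 709/284

Δ: Δ0=2, Δ1=2/3, Δ2=-3/2
row 1: diag=8, rhs=-8; c'=3/8, d'=-1
row 2: denom=10−3·3/8=71/8; d'=(-13−3·-1)/(71/8)=-80/71
back: M2=-80/71
back: M1=-1−3/8·-80/71=-41/71
M: M0=0, M1=-41/71, M2=-80/71, M3=0
seg 0: a=-1, c=M0/2=0, d=(M1−M0)/(6·1)=-41/426, b=Δ0−h0·(2M0+M1)/6=893/426
seg 1: a=1, c=M1/2=-41/142, d=(M2−M1)/(6·3)=-13/426, b=Δ1−h1·(2M1+M2)/6=385/213
seg 2: a=3, c=M2/2=-40/71, d=(M3−M2)/(6·2)=20/213, b=Δ2−h2·(2M2+M3)/6=-319/426
t_q=9/2 → seg 2, τ=1/2; S=3+-319/426·τ+-40/71·τ²+20/213·τ³=709/284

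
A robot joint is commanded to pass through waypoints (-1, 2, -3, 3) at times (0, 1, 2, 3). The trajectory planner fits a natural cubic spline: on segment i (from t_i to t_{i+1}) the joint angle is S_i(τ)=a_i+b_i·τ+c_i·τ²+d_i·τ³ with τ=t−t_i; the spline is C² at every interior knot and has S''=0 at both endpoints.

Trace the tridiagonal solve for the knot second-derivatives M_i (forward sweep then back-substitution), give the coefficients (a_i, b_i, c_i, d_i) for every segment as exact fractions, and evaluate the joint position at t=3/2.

  seg 0: a=-1 b=88/15 c=0 d=-43/15
  seg 1: a=2 b=-41/15 c=-43/5 d=19/3
  seg 2: a=-3 b=-14/15 c=52/5 d=-52/15
S(3/2) = -29/40

Δ: Δ0=3, Δ1=-5, Δ2=6
row 1: diag=4, rhs=-48; c'=1/4, d'=-12
row 2: denom=4−1·1/4=15/4; d'=(66−1·-12)/(15/4)=104/5
back: M2=104/5
back: M1=-12−1/4·104/5=-86/5
M: M0=0, M1=-86/5, M2=104/5, M3=0
seg 0: a=-1, c=M0/2=0, d=(M1−M0)/(6·1)=-43/15, b=Δ0−h0·(2M0+M1)/6=88/15
seg 1: a=2, c=M1/2=-43/5, d=(M2−M1)/(6·1)=19/3, b=Δ1−h1·(2M1+M2)/6=-41/15
seg 2: a=-3, c=M2/2=52/5, d=(M3−M2)/(6·1)=-52/15, b=Δ2−h2·(2M2+M3)/6=-14/15
t_q=3/2 → seg 1, τ=1/2; S=2+-41/15·τ+-43/5·τ²+19/3·τ³=-29/40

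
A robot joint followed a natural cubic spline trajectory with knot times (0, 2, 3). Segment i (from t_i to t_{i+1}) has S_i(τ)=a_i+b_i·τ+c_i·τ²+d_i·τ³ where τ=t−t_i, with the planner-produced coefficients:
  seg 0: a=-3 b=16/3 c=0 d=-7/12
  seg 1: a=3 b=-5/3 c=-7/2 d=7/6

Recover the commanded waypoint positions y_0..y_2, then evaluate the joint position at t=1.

y_0 = S_0(0) = a_0 = -3
y_1 = S_1(0) = a_1 = 3
y_2 = S_1(1) = -1
t_q=1 is in segment 0 (τ=1); S_0(τ)=7/4

y_0=-3 y_1=3 y_2=-1
S(1) = 7/4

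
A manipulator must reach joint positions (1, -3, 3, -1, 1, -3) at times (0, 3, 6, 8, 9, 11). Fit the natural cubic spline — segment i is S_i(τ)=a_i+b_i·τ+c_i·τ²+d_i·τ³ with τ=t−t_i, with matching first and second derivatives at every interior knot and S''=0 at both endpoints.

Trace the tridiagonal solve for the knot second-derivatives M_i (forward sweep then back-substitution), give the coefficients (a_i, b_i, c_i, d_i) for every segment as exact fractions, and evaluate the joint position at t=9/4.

Δ: Δ0=-4/3, Δ1=2, Δ2=-2, Δ3=2, Δ4=-2
row 1: diag=12, rhs=20; c'=1/4, d'=5/3
row 2: denom=10−3·1/4=37/4; d'=(-24−3·5/3)/(37/4)=-116/37
row 3: denom=6−2·8/37=206/37; d'=(24−2·-116/37)/(206/37)=560/103
row 4: denom=6−1·37/206=1199/206; d'=(-24−1·560/103)/(1199/206)=-6064/1199
back: M4=-6064/1199
back: M3=560/103−37/206·-6064/1199=7608/1199
back: M2=-116/37−8/37·7608/1199=-5404/1199
back: M1=5/3−1/4·-5404/1199=10048/3597
M: M0=0, M1=10048/3597, M2=-5404/1199, M3=7608/1199, M4=-6064/1199, M5=0
seg 0: a=1, c=M0/2=0, d=(M1−M0)/(6·3)=5024/32373, b=Δ0−h0·(2M0+M1)/6=-9820/3597
seg 1: a=-3, c=M1/2=5024/3597, d=(M2−M1)/(6·3)=-13130/32373, b=Δ1−h1·(2M1+M2)/6=5252/3597
seg 2: a=3, c=M2/2=-2702/1199, d=(M3−M2)/(6·2)=3253/3597, b=Δ2−h2·(2M2+M3)/6=-3994/3597
seg 3: a=-1, c=M3/2=3804/1199, d=(M4−M3)/(6·1)=-6836/3597, b=Δ3−h3·(2M3+M4)/6=238/327
seg 4: a=1, c=M4/2=-3032/1199, d=(M5−M4)/(6·2)=1516/3597, b=Δ4−h4·(2M4+M5)/6=4934/3597
t_q=9/4 → seg 0, τ=9/4; S=1+-9820/3597·τ+0·τ²+5024/32373·τ³=-8093/2398

  seg 0: a=1 b=-9820/3597 c=0 d=5024/32373
  seg 1: a=-3 b=5252/3597 c=5024/3597 d=-13130/32373
  seg 2: a=3 b=-3994/3597 c=-2702/1199 d=3253/3597
  seg 3: a=-1 b=238/327 c=3804/1199 d=-6836/3597
  seg 4: a=1 b=4934/3597 c=-3032/1199 d=1516/3597
S(9/4) = -8093/2398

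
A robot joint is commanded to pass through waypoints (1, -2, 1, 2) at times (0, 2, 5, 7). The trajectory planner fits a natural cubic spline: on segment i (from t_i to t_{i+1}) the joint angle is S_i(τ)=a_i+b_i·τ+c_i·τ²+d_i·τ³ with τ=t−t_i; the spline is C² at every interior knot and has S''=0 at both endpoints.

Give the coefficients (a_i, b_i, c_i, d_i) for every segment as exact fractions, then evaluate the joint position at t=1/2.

Δ: Δ0=-3/2, Δ1=1, Δ2=1/2
row 1: diag=10, rhs=15; c'=3/10, d'=3/2
row 2: denom=10−3·3/10=91/10; d'=(-3−3·3/2)/(91/10)=-75/91
back: M2=-75/91
back: M1=3/2−3/10·-75/91=159/91
M: M0=0, M1=159/91, M2=-75/91, M3=0
seg 0: a=1, c=M0/2=0, d=(M1−M0)/(6·2)=53/364, b=Δ0−h0·(2M0+M1)/6=-379/182
seg 1: a=-2, c=M1/2=159/182, d=(M2−M1)/(6·3)=-1/7, b=Δ1−h1·(2M1+M2)/6=-61/182
seg 2: a=1, c=M2/2=-75/182, d=(M3−M2)/(6·2)=25/364, b=Δ2−h2·(2M2+M3)/6=191/182
t_q=1/2 → seg 0, τ=1/2; S=1+-379/182·τ+0·τ²+53/364·τ³=-67/2912

  seg 0: a=1 b=-379/182 c=0 d=53/364
  seg 1: a=-2 b=-61/182 c=159/182 d=-1/7
  seg 2: a=1 b=191/182 c=-75/182 d=25/364
S(1/2) = -67/2912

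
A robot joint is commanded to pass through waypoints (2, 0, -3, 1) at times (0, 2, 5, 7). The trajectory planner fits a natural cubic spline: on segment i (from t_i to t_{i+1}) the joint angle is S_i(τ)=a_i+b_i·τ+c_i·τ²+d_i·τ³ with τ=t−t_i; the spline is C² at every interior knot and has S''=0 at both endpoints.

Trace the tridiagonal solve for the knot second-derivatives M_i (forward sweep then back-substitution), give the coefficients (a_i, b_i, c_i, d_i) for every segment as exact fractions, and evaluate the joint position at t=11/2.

Δ: Δ0=-1, Δ1=-1, Δ2=2
row 1: diag=10, rhs=0; c'=3/10, d'=0
row 2: denom=10−3·3/10=91/10; d'=(18−3·0)/(91/10)=180/91
back: M2=180/91
back: M1=0−3/10·180/91=-54/91
M: M0=0, M1=-54/91, M2=180/91, M3=0
seg 0: a=2, c=M0/2=0, d=(M1−M0)/(6·2)=-9/182, b=Δ0−h0·(2M0+M1)/6=-73/91
seg 1: a=0, c=M1/2=-27/91, d=(M2−M1)/(6·3)=1/7, b=Δ1−h1·(2M1+M2)/6=-127/91
seg 2: a=-3, c=M2/2=90/91, d=(M3−M2)/(6·2)=-15/91, b=Δ2−h2·(2M2+M3)/6=62/91
t_q=11/2 → seg 2, τ=1/2; S=-3+62/91·τ+90/91·τ²+-15/91·τ³=-253/104

  seg 0: a=2 b=-73/91 c=0 d=-9/182
  seg 1: a=0 b=-127/91 c=-27/91 d=1/7
  seg 2: a=-3 b=62/91 c=90/91 d=-15/91
S(11/2) = -253/104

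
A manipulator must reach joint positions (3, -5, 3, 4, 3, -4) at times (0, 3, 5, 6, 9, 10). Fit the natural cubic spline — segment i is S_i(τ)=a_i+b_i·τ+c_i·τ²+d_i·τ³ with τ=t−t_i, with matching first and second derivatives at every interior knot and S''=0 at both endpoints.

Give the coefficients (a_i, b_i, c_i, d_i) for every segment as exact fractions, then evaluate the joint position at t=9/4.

Δ: Δ0=-8/3, Δ1=4, Δ2=1, Δ3=-1/3, Δ4=-7
row 1: diag=10, rhs=40; c'=1/5, d'=4
row 2: denom=6−2·1/5=28/5; d'=(-18−2·4)/(28/5)=-65/14
row 3: denom=8−1·5/28=219/28; d'=(-8−1·-65/14)/(219/28)=-94/219
row 4: denom=8−3·28/73=500/73; d'=(-40−3·-94/219)/(500/73)=-1413/250
back: M4=-1413/250
back: M3=-94/219−28/73·-1413/250=652/375
back: M2=-65/14−5/28·652/375=-743/150
back: M1=4−1/5·-743/150=3743/750
M: M0=0, M1=3743/750, M2=-743/150, M3=652/375, M4=-1413/250, M5=0
seg 0: a=3, c=M0/2=0, d=(M1−M0)/(6·3)=3743/13500, b=Δ0−h0·(2M0+M1)/6=-2581/500
seg 1: a=-5, c=M1/2=3743/1500, d=(M2−M1)/(6·2)=-1243/1500, b=Δ1−h1·(2M1+M2)/6=581/250
seg 2: a=3, c=M2/2=-743/300, d=(M3−M2)/(6·1)=1673/1500, b=Δ2−h2·(2M2+M3)/6=1771/750
seg 3: a=4, c=M3/2=326/375, d=(M4−M3)/(6·3)=-5543/13500, b=Δ3−h3·(2M3+M4)/6=377/500
seg 4: a=3, c=M4/2=-1413/500, d=(M5−M4)/(6·1)=471/500, b=Δ4−h4·(2M4+M5)/6=-1279/250
t_q=9/4 → seg 0, τ=9/4; S=3+-2581/500·τ+0·τ²+3743/13500·τ³=-174603/32000

  seg 0: a=3 b=-2581/500 c=0 d=3743/13500
  seg 1: a=-5 b=581/250 c=3743/1500 d=-1243/1500
  seg 2: a=3 b=1771/750 c=-743/300 d=1673/1500
  seg 3: a=4 b=377/500 c=326/375 d=-5543/13500
  seg 4: a=3 b=-1279/250 c=-1413/500 d=471/500
S(9/4) = -174603/32000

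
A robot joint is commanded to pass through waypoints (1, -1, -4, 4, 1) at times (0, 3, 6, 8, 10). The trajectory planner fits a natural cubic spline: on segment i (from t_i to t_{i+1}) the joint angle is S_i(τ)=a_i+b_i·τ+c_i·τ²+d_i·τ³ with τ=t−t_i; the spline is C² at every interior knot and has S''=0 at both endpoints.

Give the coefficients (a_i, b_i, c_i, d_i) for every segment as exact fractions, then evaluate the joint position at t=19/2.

Δ: Δ0=-2/3, Δ1=-1, Δ2=4, Δ3=-3/2
row 1: diag=12, rhs=-2; c'=1/4, d'=-1/6
row 2: denom=10−3·1/4=37/4; d'=(30−3·-1/6)/(37/4)=122/37
row 3: denom=8−2·8/37=280/37; d'=(-33−2·122/37)/(280/37)=-293/56
back: M3=-293/56
back: M2=122/37−8/37·-293/56=31/7
back: M1=-1/6−1/4·31/7=-107/84
M: M0=0, M1=-107/84, M2=31/7, M3=-293/56, M4=0
seg 0: a=1, c=M0/2=0, d=(M1−M0)/(6·3)=-107/1512, b=Δ0−h0·(2M0+M1)/6=-5/168
seg 1: a=-1, c=M1/2=-107/168, d=(M2−M1)/(6·3)=479/1512, b=Δ1−h1·(2M1+M2)/6=-163/84
seg 2: a=-4, c=M2/2=31/14, d=(M3−M2)/(6·2)=-541/672, b=Δ2−h2·(2M2+M3)/6=67/24
seg 3: a=4, c=M3/2=-293/112, d=(M4−M3)/(6·2)=293/672, b=Δ3−h3·(2M3+M4)/6=167/84
t_q=19/2 → seg 3, τ=3/2; S=4+167/84·τ+-293/112·τ²+293/672·τ³=4601/1792

  seg 0: a=1 b=-5/168 c=0 d=-107/1512
  seg 1: a=-1 b=-163/84 c=-107/168 d=479/1512
  seg 2: a=-4 b=67/24 c=31/14 d=-541/672
  seg 3: a=4 b=167/84 c=-293/112 d=293/672
S(19/2) = 4601/1792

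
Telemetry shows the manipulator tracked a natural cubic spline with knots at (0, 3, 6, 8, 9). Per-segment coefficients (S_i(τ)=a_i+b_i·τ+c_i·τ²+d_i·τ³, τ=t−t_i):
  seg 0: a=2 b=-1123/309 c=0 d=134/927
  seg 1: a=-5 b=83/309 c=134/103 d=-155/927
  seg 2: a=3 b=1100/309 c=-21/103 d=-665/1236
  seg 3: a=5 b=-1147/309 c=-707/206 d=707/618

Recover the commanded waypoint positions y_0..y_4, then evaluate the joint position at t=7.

y_0=2 y_1=-5 y_2=3 y_3=5 y_4=-1
S(7) = 2397/412

y_0 = S_0(0) = a_0 = 2
y_1 = S_1(0) = a_1 = -5
y_2 = S_2(0) = a_2 = 3
y_3 = S_3(0) = a_3 = 5
y_4 = S_3(1) = -1
t_q=7 is in segment 2 (τ=1); S_2(τ)=2397/412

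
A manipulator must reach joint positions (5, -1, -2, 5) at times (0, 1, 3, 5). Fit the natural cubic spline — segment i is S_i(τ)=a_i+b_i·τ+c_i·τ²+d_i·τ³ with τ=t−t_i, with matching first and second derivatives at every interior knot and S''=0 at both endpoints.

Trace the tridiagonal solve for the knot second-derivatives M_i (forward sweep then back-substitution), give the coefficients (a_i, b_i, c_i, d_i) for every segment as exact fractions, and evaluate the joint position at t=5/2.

  seg 0: a=5 b=-75/11 c=0 d=9/11
  seg 1: a=-1 b=-48/11 c=27/11 d=-23/88
  seg 2: a=-2 b=51/22 c=39/44 d=-13/88
S(5/2) = -2045/704

Δ: Δ0=-6, Δ1=-1/2, Δ2=7/2
row 1: diag=6, rhs=33; c'=1/3, d'=11/2
row 2: denom=8−2·1/3=22/3; d'=(24−2·11/2)/(22/3)=39/22
back: M2=39/22
back: M1=11/2−1/3·39/22=54/11
M: M0=0, M1=54/11, M2=39/22, M3=0
seg 0: a=5, c=M0/2=0, d=(M1−M0)/(6·1)=9/11, b=Δ0−h0·(2M0+M1)/6=-75/11
seg 1: a=-1, c=M1/2=27/11, d=(M2−M1)/(6·2)=-23/88, b=Δ1−h1·(2M1+M2)/6=-48/11
seg 2: a=-2, c=M2/2=39/44, d=(M3−M2)/(6·2)=-13/88, b=Δ2−h2·(2M2+M3)/6=51/22
t_q=5/2 → seg 1, τ=3/2; S=-1+-48/11·τ+27/11·τ²+-23/88·τ³=-2045/704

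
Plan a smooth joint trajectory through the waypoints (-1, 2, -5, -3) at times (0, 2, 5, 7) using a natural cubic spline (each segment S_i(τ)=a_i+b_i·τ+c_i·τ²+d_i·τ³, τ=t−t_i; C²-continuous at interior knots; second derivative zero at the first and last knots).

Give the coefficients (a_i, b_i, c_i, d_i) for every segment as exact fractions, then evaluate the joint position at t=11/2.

  seg 0: a=-1 b=1399/546 c=0 d=-145/546
  seg 1: a=2 b=-341/546 c=-145/91 d=43/126
  seg 2: a=-5 b=-265/273 c=269/182 d=-269/1092
S(11/2) = -2141/416

Δ: Δ0=3/2, Δ1=-7/3, Δ2=1
row 1: diag=10, rhs=-23; c'=3/10, d'=-23/10
row 2: denom=10−3·3/10=91/10; d'=(20−3·-23/10)/(91/10)=269/91
back: M2=269/91
back: M1=-23/10−3/10·269/91=-290/91
M: M0=0, M1=-290/91, M2=269/91, M3=0
seg 0: a=-1, c=M0/2=0, d=(M1−M0)/(6·2)=-145/546, b=Δ0−h0·(2M0+M1)/6=1399/546
seg 1: a=2, c=M1/2=-145/91, d=(M2−M1)/(6·3)=43/126, b=Δ1−h1·(2M1+M2)/6=-341/546
seg 2: a=-5, c=M2/2=269/182, d=(M3−M2)/(6·2)=-269/1092, b=Δ2−h2·(2M2+M3)/6=-265/273
t_q=11/2 → seg 2, τ=1/2; S=-5+-265/273·τ+269/182·τ²+-269/1092·τ³=-2141/416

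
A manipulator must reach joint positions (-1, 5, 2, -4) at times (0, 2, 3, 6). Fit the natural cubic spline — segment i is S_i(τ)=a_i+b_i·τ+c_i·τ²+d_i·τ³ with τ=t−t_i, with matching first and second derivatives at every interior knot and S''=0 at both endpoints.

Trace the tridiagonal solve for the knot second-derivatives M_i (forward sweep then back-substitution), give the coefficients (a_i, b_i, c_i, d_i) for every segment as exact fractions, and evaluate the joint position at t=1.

Δ: Δ0=3, Δ1=-3, Δ2=-2
row 1: diag=6, rhs=-36; c'=1/6, d'=-6
row 2: denom=8−1·1/6=47/6; d'=(6−1·-6)/(47/6)=72/47
back: M2=72/47
back: M1=-6−1/6·72/47=-294/47
M: M0=0, M1=-294/47, M2=72/47, M3=0
seg 0: a=-1, c=M0/2=0, d=(M1−M0)/(6·2)=-49/94, b=Δ0−h0·(2M0+M1)/6=239/47
seg 1: a=5, c=M1/2=-147/47, d=(M2−M1)/(6·1)=61/47, b=Δ1−h1·(2M1+M2)/6=-55/47
seg 2: a=2, c=M2/2=36/47, d=(M3−M2)/(6·3)=-4/47, b=Δ2−h2·(2M2+M3)/6=-166/47
t_q=1 → seg 0, τ=1; S=-1+239/47·τ+0·τ²+-49/94·τ³=335/94

  seg 0: a=-1 b=239/47 c=0 d=-49/94
  seg 1: a=5 b=-55/47 c=-147/47 d=61/47
  seg 2: a=2 b=-166/47 c=36/47 d=-4/47
S(1) = 335/94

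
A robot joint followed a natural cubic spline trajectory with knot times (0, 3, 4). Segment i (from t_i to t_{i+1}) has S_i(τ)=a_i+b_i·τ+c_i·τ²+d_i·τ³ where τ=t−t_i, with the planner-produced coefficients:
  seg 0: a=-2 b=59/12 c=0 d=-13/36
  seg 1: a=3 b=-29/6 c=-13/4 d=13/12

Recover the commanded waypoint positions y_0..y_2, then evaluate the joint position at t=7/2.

y_0=-2 y_1=3 y_2=-4
S(7/2) = -3/32

y_0 = S_0(0) = a_0 = -2
y_1 = S_1(0) = a_1 = 3
y_2 = S_1(1) = -4
t_q=7/2 is in segment 1 (τ=1/2); S_1(τ)=-3/32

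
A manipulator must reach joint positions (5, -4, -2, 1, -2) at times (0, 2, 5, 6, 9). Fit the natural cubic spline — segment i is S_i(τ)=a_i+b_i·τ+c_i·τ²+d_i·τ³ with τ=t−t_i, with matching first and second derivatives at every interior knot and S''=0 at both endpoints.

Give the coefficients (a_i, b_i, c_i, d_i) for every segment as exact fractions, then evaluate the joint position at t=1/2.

  seg 0: a=5 b=-1513/279 c=0 d=515/2232
  seg 1: a=-4 b=-1481/558 c=515/372 d=-929/10044
  seg 2: a=-2 b=3521/1116 c=154/279 d=-263/372
  seg 3: a=1 b=1193/558 c=-1751/1116 d=1751/10044
S(1/2) = 13793/5952

Δ: Δ0=-9/2, Δ1=2/3, Δ2=3, Δ3=-1
row 1: diag=10, rhs=31; c'=3/10, d'=31/10
row 2: denom=8−3·3/10=71/10; d'=(14−3·31/10)/(71/10)=47/71
row 3: denom=8−1·10/71=558/71; d'=(-24−1·47/71)/(558/71)=-1751/558
back: M3=-1751/558
back: M2=47/71−10/71·-1751/558=308/279
back: M1=31/10−3/10·308/279=515/186
M: M0=0, M1=515/186, M2=308/279, M3=-1751/558, M4=0
seg 0: a=5, c=M0/2=0, d=(M1−M0)/(6·2)=515/2232, b=Δ0−h0·(2M0+M1)/6=-1513/279
seg 1: a=-4, c=M1/2=515/372, d=(M2−M1)/(6·3)=-929/10044, b=Δ1−h1·(2M1+M2)/6=-1481/558
seg 2: a=-2, c=M2/2=154/279, d=(M3−M2)/(6·1)=-263/372, b=Δ2−h2·(2M2+M3)/6=3521/1116
seg 3: a=1, c=M3/2=-1751/1116, d=(M4−M3)/(6·3)=1751/10044, b=Δ3−h3·(2M3+M4)/6=1193/558
t_q=1/2 → seg 0, τ=1/2; S=5+-1513/279·τ+0·τ²+515/2232·τ³=13793/5952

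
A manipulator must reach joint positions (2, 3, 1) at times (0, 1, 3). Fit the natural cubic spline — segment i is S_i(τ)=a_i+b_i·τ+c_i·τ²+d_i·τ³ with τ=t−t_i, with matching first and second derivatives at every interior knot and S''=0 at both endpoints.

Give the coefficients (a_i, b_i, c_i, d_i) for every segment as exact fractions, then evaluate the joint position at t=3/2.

Δ: Δ0=1, Δ1=-1
row 1: diag=6, rhs=-12; c'=1/3, d'=-2
back: M1=-2
M: M0=0, M1=-2, M2=0
seg 0: a=2, c=M0/2=0, d=(M1−M0)/(6·1)=-1/3, b=Δ0−h0·(2M0+M1)/6=4/3
seg 1: a=3, c=M1/2=-1, d=(M2−M1)/(6·2)=1/6, b=Δ1−h1·(2M1+M2)/6=1/3
t_q=3/2 → seg 1, τ=1/2; S=3+1/3·τ+-1·τ²+1/6·τ³=47/16

  seg 0: a=2 b=4/3 c=0 d=-1/3
  seg 1: a=3 b=1/3 c=-1 d=1/6
S(3/2) = 47/16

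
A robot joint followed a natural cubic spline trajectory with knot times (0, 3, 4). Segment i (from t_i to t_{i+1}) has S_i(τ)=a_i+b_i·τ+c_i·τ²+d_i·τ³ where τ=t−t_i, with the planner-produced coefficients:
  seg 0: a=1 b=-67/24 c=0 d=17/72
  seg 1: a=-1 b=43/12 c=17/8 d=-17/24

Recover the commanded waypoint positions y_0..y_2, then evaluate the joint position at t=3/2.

y_0 = S_0(0) = a_0 = 1
y_1 = S_1(0) = a_1 = -1
y_2 = S_1(1) = 4
t_q=3/2 is in segment 0 (τ=3/2); S_0(τ)=-153/64

y_0=1 y_1=-1 y_2=4
S(3/2) = -153/64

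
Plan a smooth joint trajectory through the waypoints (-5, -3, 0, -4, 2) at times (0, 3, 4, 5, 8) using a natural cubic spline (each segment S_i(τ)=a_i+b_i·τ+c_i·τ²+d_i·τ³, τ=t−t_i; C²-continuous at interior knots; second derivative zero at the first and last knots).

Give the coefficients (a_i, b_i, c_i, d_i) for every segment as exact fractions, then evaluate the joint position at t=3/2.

Δ: Δ0=2/3, Δ1=3, Δ2=-4, Δ3=2
row 1: diag=8, rhs=14; c'=1/8, d'=7/4
row 2: denom=4−1·1/8=31/8; d'=(-42−1·7/4)/(31/8)=-350/31
row 3: denom=8−1·8/31=240/31; d'=(36−1·-350/31)/(240/31)=733/120
back: M3=733/120
back: M2=-350/31−8/31·733/120=-193/15
back: M1=7/4−1/8·-193/15=403/120
M: M0=0, M1=403/120, M2=-193/15, M3=733/120, M4=0
seg 0: a=-5, c=M0/2=0, d=(M1−M0)/(6·3)=403/2160, b=Δ0−h0·(2M0+M1)/6=-81/80
seg 1: a=-3, c=M1/2=403/240, d=(M2−M1)/(6·1)=-649/240, b=Δ1−h1·(2M1+M2)/6=161/40
seg 2: a=0, c=M2/2=-193/30, d=(M3−M2)/(6·1)=253/80, b=Δ2−h2·(2M2+M3)/6=-35/48
seg 3: a=-4, c=M3/2=733/240, d=(M4−M3)/(6·3)=-733/2160, b=Δ3−h3·(2M3+M4)/6=-493/120
t_q=3/2 → seg 0, τ=3/2; S=-5+-81/80·τ+0·τ²+403/2160·τ³=-3769/640

  seg 0: a=-5 b=-81/80 c=0 d=403/2160
  seg 1: a=-3 b=161/40 c=403/240 d=-649/240
  seg 2: a=0 b=-35/48 c=-193/30 d=253/80
  seg 3: a=-4 b=-493/120 c=733/240 d=-733/2160
S(3/2) = -3769/640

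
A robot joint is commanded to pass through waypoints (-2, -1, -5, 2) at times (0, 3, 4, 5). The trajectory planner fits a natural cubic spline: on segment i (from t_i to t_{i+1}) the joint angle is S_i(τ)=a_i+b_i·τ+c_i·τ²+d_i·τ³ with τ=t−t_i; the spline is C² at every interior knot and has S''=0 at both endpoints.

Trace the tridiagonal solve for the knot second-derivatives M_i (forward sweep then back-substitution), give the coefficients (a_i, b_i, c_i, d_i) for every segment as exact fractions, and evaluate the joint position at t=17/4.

Δ: Δ0=1/3, Δ1=-4, Δ2=7
row 1: diag=8, rhs=-26; c'=1/8, d'=-13/4
row 2: denom=4−1·1/8=31/8; d'=(66−1·-13/4)/(31/8)=554/31
back: M2=554/31
back: M1=-13/4−1/8·554/31=-170/31
M: M0=0, M1=-170/31, M2=554/31, M3=0
seg 0: a=-2, c=M0/2=0, d=(M1−M0)/(6·3)=-85/279, b=Δ0−h0·(2M0+M1)/6=286/93
seg 1: a=-1, c=M1/2=-85/31, d=(M2−M1)/(6·1)=362/93, b=Δ1−h1·(2M1+M2)/6=-479/93
seg 2: a=-5, c=M2/2=277/31, d=(M3−M2)/(6·1)=-277/93, b=Δ2−h2·(2M2+M3)/6=97/93
t_q=17/4 → seg 2, τ=1/4; S=-5+97/93·τ+277/31·τ²+-277/93·τ³=-8387/1984

  seg 0: a=-2 b=286/93 c=0 d=-85/279
  seg 1: a=-1 b=-479/93 c=-85/31 d=362/93
  seg 2: a=-5 b=97/93 c=277/31 d=-277/93
S(17/4) = -8387/1984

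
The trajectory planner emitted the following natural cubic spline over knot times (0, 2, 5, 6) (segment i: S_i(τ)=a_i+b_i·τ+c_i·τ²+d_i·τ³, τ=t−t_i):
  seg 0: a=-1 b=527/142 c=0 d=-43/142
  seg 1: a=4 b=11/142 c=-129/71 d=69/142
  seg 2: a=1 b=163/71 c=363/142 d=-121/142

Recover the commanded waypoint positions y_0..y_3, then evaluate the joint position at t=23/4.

y_0=-1 y_1=4 y_2=1 y_3=5
S(23/4) = 34537/9088

y_0 = S_0(0) = a_0 = -1
y_1 = S_1(0) = a_1 = 4
y_2 = S_2(0) = a_2 = 1
y_3 = S_2(1) = 5
t_q=23/4 is in segment 2 (τ=3/4); S_2(τ)=34537/9088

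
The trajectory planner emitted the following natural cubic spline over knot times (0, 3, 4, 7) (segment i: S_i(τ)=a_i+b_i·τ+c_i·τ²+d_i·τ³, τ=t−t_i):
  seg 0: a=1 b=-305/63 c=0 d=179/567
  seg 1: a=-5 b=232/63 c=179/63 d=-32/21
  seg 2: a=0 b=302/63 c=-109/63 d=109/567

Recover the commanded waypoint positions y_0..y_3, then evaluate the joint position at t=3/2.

y_0 = S_0(0) = a_0 = 1
y_1 = S_1(0) = a_1 = -5
y_2 = S_2(0) = a_2 = 0
y_3 = S_2(3) = 4
t_q=3/2 is in segment 0 (τ=3/2); S_0(τ)=-291/56

y_0=1 y_1=-5 y_2=0 y_3=4
S(3/2) = -291/56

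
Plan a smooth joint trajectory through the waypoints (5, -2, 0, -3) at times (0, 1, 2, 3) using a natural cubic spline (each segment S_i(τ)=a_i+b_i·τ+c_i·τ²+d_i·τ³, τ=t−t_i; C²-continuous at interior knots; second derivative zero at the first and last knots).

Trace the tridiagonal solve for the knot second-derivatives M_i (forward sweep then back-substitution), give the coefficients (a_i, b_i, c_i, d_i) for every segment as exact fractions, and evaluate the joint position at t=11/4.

  seg 0: a=5 b=-146/15 c=0 d=41/15
  seg 1: a=-2 b=-23/15 c=41/5 d=-14/3
  seg 2: a=0 b=13/15 c=-29/5 d=29/15
S(11/4) = -115/64

Δ: Δ0=-7, Δ1=2, Δ2=-3
row 1: diag=4, rhs=54; c'=1/4, d'=27/2
row 2: denom=4−1·1/4=15/4; d'=(-30−1·27/2)/(15/4)=-58/5
back: M2=-58/5
back: M1=27/2−1/4·-58/5=82/5
M: M0=0, M1=82/5, M2=-58/5, M3=0
seg 0: a=5, c=M0/2=0, d=(M1−M0)/(6·1)=41/15, b=Δ0−h0·(2M0+M1)/6=-146/15
seg 1: a=-2, c=M1/2=41/5, d=(M2−M1)/(6·1)=-14/3, b=Δ1−h1·(2M1+M2)/6=-23/15
seg 2: a=0, c=M2/2=-29/5, d=(M3−M2)/(6·1)=29/15, b=Δ2−h2·(2M2+M3)/6=13/15
t_q=11/4 → seg 2, τ=3/4; S=0+13/15·τ+-29/5·τ²+29/15·τ³=-115/64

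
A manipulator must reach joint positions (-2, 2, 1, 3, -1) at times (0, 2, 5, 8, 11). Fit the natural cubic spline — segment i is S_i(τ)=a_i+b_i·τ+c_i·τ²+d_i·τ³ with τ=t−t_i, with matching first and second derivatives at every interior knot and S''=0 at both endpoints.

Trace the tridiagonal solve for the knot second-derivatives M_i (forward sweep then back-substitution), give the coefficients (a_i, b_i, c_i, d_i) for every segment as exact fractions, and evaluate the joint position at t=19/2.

  seg 0: a=-2 b=179/69 c=0 d=-41/276
  seg 1: a=2 b=56/69 c=-41/46 d=211/1242
  seg 2: a=1 b=7/138 c=44/69 d=-179/1242
  seg 3: a=3 b=-1/69 c=-91/138 d=91/1242
S(19/2) = 641/368

Δ: Δ0=2, Δ1=-1/3, Δ2=2/3, Δ3=-4/3
row 1: diag=10, rhs=-14; c'=3/10, d'=-7/5
row 2: denom=12−3·3/10=111/10; d'=(6−3·-7/5)/(111/10)=34/37
row 3: denom=12−3·10/37=414/37; d'=(-12−3·34/37)/(414/37)=-91/69
back: M3=-91/69
back: M2=34/37−10/37·-91/69=88/69
back: M1=-7/5−3/10·88/69=-41/23
M: M0=0, M1=-41/23, M2=88/69, M3=-91/69, M4=0
seg 0: a=-2, c=M0/2=0, d=(M1−M0)/(6·2)=-41/276, b=Δ0−h0·(2M0+M1)/6=179/69
seg 1: a=2, c=M1/2=-41/46, d=(M2−M1)/(6·3)=211/1242, b=Δ1−h1·(2M1+M2)/6=56/69
seg 2: a=1, c=M2/2=44/69, d=(M3−M2)/(6·3)=-179/1242, b=Δ2−h2·(2M2+M3)/6=7/138
seg 3: a=3, c=M3/2=-91/138, d=(M4−M3)/(6·3)=91/1242, b=Δ3−h3·(2M3+M4)/6=-1/69
t_q=19/2 → seg 3, τ=3/2; S=3+-1/69·τ+-91/138·τ²+91/1242·τ³=641/368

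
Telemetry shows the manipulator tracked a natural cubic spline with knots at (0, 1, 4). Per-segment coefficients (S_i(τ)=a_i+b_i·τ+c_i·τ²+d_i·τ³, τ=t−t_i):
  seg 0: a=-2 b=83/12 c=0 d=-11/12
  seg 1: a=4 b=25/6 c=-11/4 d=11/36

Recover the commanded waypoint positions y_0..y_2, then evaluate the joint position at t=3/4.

y_0=-2 y_1=4 y_2=0
S(3/4) = 717/256

y_0 = S_0(0) = a_0 = -2
y_1 = S_1(0) = a_1 = 4
y_2 = S_1(3) = 0
t_q=3/4 is in segment 0 (τ=3/4); S_0(τ)=717/256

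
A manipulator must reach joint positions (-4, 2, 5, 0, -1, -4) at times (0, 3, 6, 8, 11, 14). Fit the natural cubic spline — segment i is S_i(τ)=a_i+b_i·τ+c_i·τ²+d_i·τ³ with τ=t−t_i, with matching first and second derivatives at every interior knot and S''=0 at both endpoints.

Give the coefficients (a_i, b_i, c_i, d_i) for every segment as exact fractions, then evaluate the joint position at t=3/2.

Δ: Δ0=2, Δ1=1, Δ2=-5/2, Δ3=-1/3, Δ4=-1
row 1: diag=12, rhs=-6; c'=1/4, d'=-1/2
row 2: denom=10−3·1/4=37/4; d'=(-21−3·-1/2)/(37/4)=-78/37
row 3: denom=10−2·8/37=354/37; d'=(13−2·-78/37)/(354/37)=637/354
row 4: denom=12−3·37/118=1305/118; d'=(-4−3·637/354)/(1305/118)=-1109/1305
back: M4=-1109/1305
back: M3=637/354−37/118·-1109/1305=2696/1305
back: M2=-78/37−8/37·2696/1305=-3334/1305
back: M1=-1/2−1/4·-3334/1305=181/1305
M: M0=0, M1=181/1305, M2=-3334/1305, M3=2696/1305, M4=-1109/1305, M5=0
seg 0: a=-4, c=M0/2=0, d=(M1−M0)/(6·3)=181/23490, b=Δ0−h0·(2M0+M1)/6=5039/2610
seg 1: a=2, c=M1/2=181/2610, d=(M2−M1)/(6·3)=-703/4698, b=Δ1−h1·(2M1+M2)/6=2791/1305
seg 2: a=5, c=M2/2=-1667/1305, d=(M3−M2)/(6·2)=67/174, b=Δ2−h2·(2M2+M3)/6=-3877/2610
seg 3: a=0, c=M3/2=1348/1305, d=(M4−M3)/(6·3)=-761/4698, b=Δ3−h3·(2M3+M4)/6=-5153/2610
seg 4: a=-1, c=M4/2=-1109/2610, d=(M5−M4)/(6·3)=1109/23490, b=Δ4−h4·(2M4+M5)/6=-196/1305
t_q=3/2 → seg 0, τ=3/2; S=-4+5039/2610·τ+0·τ²+181/23490·τ³=-2501/2320

  seg 0: a=-4 b=5039/2610 c=0 d=181/23490
  seg 1: a=2 b=2791/1305 c=181/2610 d=-703/4698
  seg 2: a=5 b=-3877/2610 c=-1667/1305 d=67/174
  seg 3: a=0 b=-5153/2610 c=1348/1305 d=-761/4698
  seg 4: a=-1 b=-196/1305 c=-1109/2610 d=1109/23490
S(3/2) = -2501/2320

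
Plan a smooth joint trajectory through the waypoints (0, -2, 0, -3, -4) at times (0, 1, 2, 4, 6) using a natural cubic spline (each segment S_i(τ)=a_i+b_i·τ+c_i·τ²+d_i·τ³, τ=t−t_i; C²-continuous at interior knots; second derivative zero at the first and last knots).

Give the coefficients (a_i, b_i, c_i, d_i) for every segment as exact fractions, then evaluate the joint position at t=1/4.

  seg 0: a=0 b=-271/84 c=0 d=103/84
  seg 1: a=-2 b=19/42 c=103/28 d=-179/84
  seg 2: a=0 b=17/12 c=-19/7 d=211/336
  seg 3: a=-3 b=-40/21 c=59/56 d=-59/336
S(1/4) = -1411/1792

Δ: Δ0=-2, Δ1=2, Δ2=-3/2, Δ3=-1/2
row 1: diag=4, rhs=24; c'=1/4, d'=6
row 2: denom=6−1·1/4=23/4; d'=(-21−1·6)/(23/4)=-108/23
row 3: denom=8−2·8/23=168/23; d'=(6−2·-108/23)/(168/23)=59/28
back: M3=59/28
back: M2=-108/23−8/23·59/28=-38/7
back: M1=6−1/4·-38/7=103/14
M: M0=0, M1=103/14, M2=-38/7, M3=59/28, M4=0
seg 0: a=0, c=M0/2=0, d=(M1−M0)/(6·1)=103/84, b=Δ0−h0·(2M0+M1)/6=-271/84
seg 1: a=-2, c=M1/2=103/28, d=(M2−M1)/(6·1)=-179/84, b=Δ1−h1·(2M1+M2)/6=19/42
seg 2: a=0, c=M2/2=-19/7, d=(M3−M2)/(6·2)=211/336, b=Δ2−h2·(2M2+M3)/6=17/12
seg 3: a=-3, c=M3/2=59/56, d=(M4−M3)/(6·2)=-59/336, b=Δ3−h3·(2M3+M4)/6=-40/21
t_q=1/4 → seg 0, τ=1/4; S=0+-271/84·τ+0·τ²+103/84·τ³=-1411/1792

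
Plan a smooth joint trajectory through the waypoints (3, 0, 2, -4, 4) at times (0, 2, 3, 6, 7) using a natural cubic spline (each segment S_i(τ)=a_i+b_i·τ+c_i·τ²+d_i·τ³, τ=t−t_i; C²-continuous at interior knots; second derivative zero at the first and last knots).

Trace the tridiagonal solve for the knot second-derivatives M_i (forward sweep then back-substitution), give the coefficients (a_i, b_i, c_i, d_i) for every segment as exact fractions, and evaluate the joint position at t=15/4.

Δ: Δ0=-3/2, Δ1=2, Δ2=-2, Δ3=8
row 1: diag=6, rhs=21; c'=1/6, d'=7/2
row 2: denom=8−1·1/6=47/6; d'=(-24−1·7/2)/(47/6)=-165/47
row 3: denom=8−3·18/47=322/47; d'=(60−3·-165/47)/(322/47)=3315/322
back: M3=3315/322
back: M2=-165/47−18/47·3315/322=-1200/161
back: M1=7/2−1/6·-1200/161=1527/322
M: M0=0, M1=1527/322, M2=-1200/161, M3=3315/322, M4=0
seg 0: a=3, c=M0/2=0, d=(M1−M0)/(6·2)=509/1288, b=Δ0−h0·(2M0+M1)/6=-496/161
seg 1: a=0, c=M1/2=1527/644, d=(M2−M1)/(6·1)=-187/92, b=Δ1−h1·(2M1+M2)/6=535/322
seg 2: a=2, c=M2/2=-600/161, d=(M3−M2)/(6·3)=635/644, b=Δ2−h2·(2M2+M3)/6=197/644
seg 3: a=-4, c=M3/2=3315/644, d=(M4−M3)/(6·1)=-1105/644, b=Δ3−h3·(2M3+M4)/6=1471/322
t_q=15/4 → seg 2, τ=3/4; S=2+197/644·τ+-600/161·τ²+635/644·τ³=22633/41216

  seg 0: a=3 b=-496/161 c=0 d=509/1288
  seg 1: a=0 b=535/322 c=1527/644 d=-187/92
  seg 2: a=2 b=197/644 c=-600/161 d=635/644
  seg 3: a=-4 b=1471/322 c=3315/644 d=-1105/644
S(15/4) = 22633/41216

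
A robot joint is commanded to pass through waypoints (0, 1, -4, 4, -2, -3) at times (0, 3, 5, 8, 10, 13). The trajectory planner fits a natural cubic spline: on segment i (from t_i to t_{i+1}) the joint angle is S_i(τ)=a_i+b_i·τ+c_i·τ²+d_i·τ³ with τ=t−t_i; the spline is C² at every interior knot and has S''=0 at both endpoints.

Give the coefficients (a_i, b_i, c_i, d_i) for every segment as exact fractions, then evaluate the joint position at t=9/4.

  seg 0: a=0 b=679/396 c=0 d=-547/3564
  seg 1: a=1 b=-481/198 c=-547/396 d=533/792
  seg 2: a=-4 b=4/33 c=263/99 d=-179/297
  seg 3: a=4 b=-7/33 c=-274/99 d=68/99
  seg 4: a=-2 b=-301/99 c=134/99 d=-134/891
S(9/4) = 5941/2816

Δ: Δ0=1/3, Δ1=-5/2, Δ2=8/3, Δ3=-3, Δ4=-1/3
row 1: diag=10, rhs=-17; c'=1/5, d'=-17/10
row 2: denom=10−2·1/5=48/5; d'=(31−2·-17/10)/(48/5)=43/12
row 3: denom=10−3·5/16=145/16; d'=(-34−3·43/12)/(145/16)=-716/145
row 4: denom=10−2·32/145=1386/145; d'=(16−2·-716/145)/(1386/145)=268/99
back: M4=268/99
back: M3=-716/145−32/145·268/99=-548/99
back: M2=43/12−5/16·-548/99=526/99
back: M1=-17/10−1/5·526/99=-547/198
M: M0=0, M1=-547/198, M2=526/99, M3=-548/99, M4=268/99, M5=0
seg 0: a=0, c=M0/2=0, d=(M1−M0)/(6·3)=-547/3564, b=Δ0−h0·(2M0+M1)/6=679/396
seg 1: a=1, c=M1/2=-547/396, d=(M2−M1)/(6·2)=533/792, b=Δ1−h1·(2M1+M2)/6=-481/198
seg 2: a=-4, c=M2/2=263/99, d=(M3−M2)/(6·3)=-179/297, b=Δ2−h2·(2M2+M3)/6=4/33
seg 3: a=4, c=M3/2=-274/99, d=(M4−M3)/(6·2)=68/99, b=Δ3−h3·(2M3+M4)/6=-7/33
seg 4: a=-2, c=M4/2=134/99, d=(M5−M4)/(6·3)=-134/891, b=Δ4−h4·(2M4+M5)/6=-301/99
t_q=9/4 → seg 0, τ=9/4; S=0+679/396·τ+0·τ²+-547/3564·τ³=5941/2816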